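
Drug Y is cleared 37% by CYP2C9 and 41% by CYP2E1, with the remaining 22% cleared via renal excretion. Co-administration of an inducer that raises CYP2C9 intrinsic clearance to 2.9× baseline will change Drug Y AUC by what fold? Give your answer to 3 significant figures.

The CYP2C9 pathway (37% of clearance) is boosted to 2.9× activity: 0.37 × 2.9 = 1.073.
CYP2E1 (41%) and the residual 22% are unaffected.
CL_new/CL_old = 1.073 + 0.41 + 0.22 = 1.703.
AUC ratio = CL_old/CL_new = 1 / 1.703 = 0.587.

0.587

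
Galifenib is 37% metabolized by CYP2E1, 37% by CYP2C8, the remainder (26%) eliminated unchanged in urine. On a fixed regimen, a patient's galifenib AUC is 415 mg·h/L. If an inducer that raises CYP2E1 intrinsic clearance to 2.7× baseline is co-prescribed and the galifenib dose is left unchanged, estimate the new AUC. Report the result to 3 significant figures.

The CYP2E1 pathway (37% of clearance) is boosted to 2.7× activity: 0.37 × 2.7 = 0.999.
CYP2C8 (37%) and the residual 26% are unaffected.
Relative clearance = 0.999 + 0.37 + 0.26 = 1.629.
New AUC = baseline ÷ relative clearance = 415 / 1.629 = 255 mg·h/L.

255 mg·h/L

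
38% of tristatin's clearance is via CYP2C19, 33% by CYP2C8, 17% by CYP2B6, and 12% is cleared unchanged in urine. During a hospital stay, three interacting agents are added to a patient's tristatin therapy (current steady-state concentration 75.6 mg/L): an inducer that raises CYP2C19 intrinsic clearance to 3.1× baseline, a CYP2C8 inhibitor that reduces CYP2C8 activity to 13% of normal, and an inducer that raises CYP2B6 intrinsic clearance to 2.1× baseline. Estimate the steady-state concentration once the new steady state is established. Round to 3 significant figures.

The CYP2C19 pathway (38% of clearance) increases to 3.1× activity: 0.38 × 3.1 = 1.178.
The CYP2C8 pathway (33% of clearance) is reduced to 0.13× activity: 0.33 × 0.13 = 0.0429.
The CYP2B6 pathway (17% of clearance) rises to 2.1× activity: 0.17 × 2.1 = 0.357.
Non-CYP routes (12%) are unchanged.
CL_new/CL_old = 1.178 + 0.0429 + 0.357 + 0.12 = 1.6979.
Steady-state concentration ∝ 1/CL: new value = 75.6 / 1.6979 = 44.5 mg/L.

44.5 mg/L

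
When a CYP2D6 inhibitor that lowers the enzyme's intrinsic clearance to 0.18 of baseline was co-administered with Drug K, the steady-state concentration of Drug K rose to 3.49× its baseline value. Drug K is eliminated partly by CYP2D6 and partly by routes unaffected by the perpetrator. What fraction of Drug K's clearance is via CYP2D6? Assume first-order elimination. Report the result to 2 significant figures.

0.87

Let x = fm,CYP2D6. Because steady-state concentration ∝ 1/CL, relative clearance fell to 1/3.49 = 0.2865.
Only the CYP2D6 route changed, so 0.2865 = x·0.18 + (1 − x), giving x = 0.87.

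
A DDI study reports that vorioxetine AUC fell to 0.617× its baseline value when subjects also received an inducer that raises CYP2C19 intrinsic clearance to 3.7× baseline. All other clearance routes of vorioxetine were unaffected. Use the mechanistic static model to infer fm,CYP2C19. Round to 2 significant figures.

Let x = fm,CYP2C19. Because AUC ∝ 1/CL, relative clearance rose to 1/0.617 = 1.621.
Only the CYP2C19 route changed, so 1.621 = x·3.7 + (1 − x), giving x = 0.23.

0.23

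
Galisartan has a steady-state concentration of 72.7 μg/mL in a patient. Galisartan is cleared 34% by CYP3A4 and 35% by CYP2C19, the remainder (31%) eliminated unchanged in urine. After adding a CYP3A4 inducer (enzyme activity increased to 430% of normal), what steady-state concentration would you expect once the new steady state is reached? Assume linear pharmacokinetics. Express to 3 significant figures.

34.3 μg/mL

The CYP3A4 pathway (34% of clearance) increases to 4.3× activity: 0.34 × 4.3 = 1.462.
CYP2C19 (35%) and the residual 31% are unaffected.
Relative clearance = 1.462 + 0.35 + 0.31 = 2.122.
With dosing unchanged, steady-state concentration scales as 1/CL: 72.7 / 2.122 = 34.3 μg/mL.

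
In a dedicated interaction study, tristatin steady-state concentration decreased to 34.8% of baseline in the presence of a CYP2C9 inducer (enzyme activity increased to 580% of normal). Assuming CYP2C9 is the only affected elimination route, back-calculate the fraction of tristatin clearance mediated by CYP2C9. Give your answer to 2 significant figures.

Write x for the fraction cleared via CYP2C9. The observed steady-state concentration change means clearance rose to 1/0.348 = 2.874 of baseline.
Setting x·5.8 + (1 − x) = 2.874 and solving: x = (2.874 − 1)/(5.8 − 1) = 0.39.

0.39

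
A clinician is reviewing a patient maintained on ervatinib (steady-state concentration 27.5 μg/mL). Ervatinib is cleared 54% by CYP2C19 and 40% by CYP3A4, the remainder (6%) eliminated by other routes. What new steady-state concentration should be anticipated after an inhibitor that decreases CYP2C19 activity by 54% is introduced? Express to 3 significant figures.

The CYP2C19 pathway (54% of clearance) drops to 0.46× activity: 0.54 × 0.46 = 0.2484.
CYP3A4 (40%) and the residual 6% are unaffected.
New clearance relative to baseline: 0.2484 + 0.4 + 0.06 = 0.7084.
With dosing unchanged, steady-state concentration scales as 1/CL: 27.5 / 0.7084 = 38.8 μg/mL.

38.8 μg/mL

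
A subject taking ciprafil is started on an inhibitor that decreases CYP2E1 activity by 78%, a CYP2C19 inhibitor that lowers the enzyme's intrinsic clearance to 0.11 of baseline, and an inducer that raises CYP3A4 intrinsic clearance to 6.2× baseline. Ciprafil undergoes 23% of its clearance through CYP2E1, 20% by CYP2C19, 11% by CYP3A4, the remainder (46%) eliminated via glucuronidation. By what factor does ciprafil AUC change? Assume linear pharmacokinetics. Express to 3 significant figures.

0.823

CYP2E1: 0.23 × 0.22 = 0.0506
CYP2C19: 0.2 × 0.11 = 0.022
CYP3A4: 0.11 × 6.2 = 0.682
Other: 0.46 (unchanged)
Relative clearance = 0.0506 + 0.022 + 0.682 + 0.46 = 1.2146.
Because AUC varies inversely with clearance, the combined effect is 1 / 1.2146 = 0.823.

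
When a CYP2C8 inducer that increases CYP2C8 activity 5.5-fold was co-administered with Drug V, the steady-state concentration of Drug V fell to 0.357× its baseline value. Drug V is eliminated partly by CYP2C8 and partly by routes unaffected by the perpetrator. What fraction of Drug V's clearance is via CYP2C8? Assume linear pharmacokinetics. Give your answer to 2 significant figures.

Let fm be the CYP2C8 fraction. New clearance relative to baseline = fm × 5.5 + (1 − fm).
Steady-state concentration ratio = 1 / (new CL fraction), so new CL fraction = 1 / 0.357 = 2.801.
fm × 5.5 + 1 − fm = 2.801  ⇒  fm × (5.5 − 1) = 1.801  ⇒  fm = 0.40.

0.40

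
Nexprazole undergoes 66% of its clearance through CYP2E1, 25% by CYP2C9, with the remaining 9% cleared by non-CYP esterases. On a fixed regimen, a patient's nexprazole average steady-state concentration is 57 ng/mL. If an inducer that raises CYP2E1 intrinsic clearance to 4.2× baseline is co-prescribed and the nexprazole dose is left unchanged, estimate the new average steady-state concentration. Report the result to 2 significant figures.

18 ng/mL

The CYP2E1 pathway (66% of clearance) is boosted to 4.2× activity: 0.66 × 4.2 = 2.772.
CYP2C9 (25%) and the residual 9% are unaffected.
New clearance relative to baseline: 2.772 + 0.25 + 0.09 = 3.112.
Average steady-state concentration ∝ 1/CL, so new value = 57 / 3.112 = 18 ng/mL.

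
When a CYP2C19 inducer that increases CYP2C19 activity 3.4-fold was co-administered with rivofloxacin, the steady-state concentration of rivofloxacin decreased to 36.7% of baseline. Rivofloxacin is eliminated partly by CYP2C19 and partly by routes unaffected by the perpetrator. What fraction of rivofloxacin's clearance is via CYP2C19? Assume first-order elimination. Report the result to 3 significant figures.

0.719

Write x for the fraction cleared via CYP2C19. The observed steady-state concentration change means clearance rose to 1/0.367 = 2.725 of baseline.
Only the CYP2C19 route changed, so 2.725 = x·3.4 + (1 − x), giving x = 0.719.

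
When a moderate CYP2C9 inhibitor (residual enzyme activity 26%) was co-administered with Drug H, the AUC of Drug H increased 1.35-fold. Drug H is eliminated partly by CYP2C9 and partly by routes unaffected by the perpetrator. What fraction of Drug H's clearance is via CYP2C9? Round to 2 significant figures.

CL'/CL = 1 / 1.35 = 0.7407
0.26·fm + (1 − fm) = 0.7407
fm = (0.7407 − 1) / (0.26 − 1) = 0.35

0.35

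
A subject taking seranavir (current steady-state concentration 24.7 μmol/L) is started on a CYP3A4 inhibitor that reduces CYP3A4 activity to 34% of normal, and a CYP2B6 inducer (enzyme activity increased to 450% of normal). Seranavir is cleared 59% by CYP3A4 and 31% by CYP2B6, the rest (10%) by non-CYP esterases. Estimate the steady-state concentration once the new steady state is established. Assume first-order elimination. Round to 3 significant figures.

14.6 μmol/L

The CYP3A4 pathway (59% of clearance) is reduced to 0.34× activity: 0.59 × 0.34 = 0.2006.
The CYP2B6 pathway (31% of clearance) increases to 4.5× activity: 0.31 × 4.5 = 1.395.
Non-CYP routes (10%) are unchanged.
CL_new/CL_old = 0.2006 + 1.395 + 0.1 = 1.6956.
Steady-state concentration ∝ 1/CL: new value = 24.7 / 1.6956 = 14.6 μmol/L.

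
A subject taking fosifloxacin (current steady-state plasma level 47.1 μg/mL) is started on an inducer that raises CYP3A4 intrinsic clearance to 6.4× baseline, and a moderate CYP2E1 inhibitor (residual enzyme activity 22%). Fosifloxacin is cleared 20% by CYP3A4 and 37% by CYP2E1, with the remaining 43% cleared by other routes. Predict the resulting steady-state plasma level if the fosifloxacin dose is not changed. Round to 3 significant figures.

CYP3A4: 0.2 × 6.4 = 1.28
CYP2E1: 0.37 × 0.22 = 0.0814
Other: 0.43 (unchanged)
Relative clearance = 1.28 + 0.0814 + 0.43 = 1.7914.
Steady-state plasma level ∝ 1/CL: new value = 47.1 / 1.7914 = 26.3 μg/mL.

26.3 μg/mL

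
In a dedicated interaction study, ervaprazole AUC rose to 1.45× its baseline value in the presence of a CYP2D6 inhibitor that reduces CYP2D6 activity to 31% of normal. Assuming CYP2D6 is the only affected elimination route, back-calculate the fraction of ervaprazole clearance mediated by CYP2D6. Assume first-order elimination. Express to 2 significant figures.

0.45

CL'/CL = 1 / 1.45 = 0.6897
0.31·fm + (1 − fm) = 0.6897
fm = (0.6897 − 1) / (0.31 − 1) = 0.45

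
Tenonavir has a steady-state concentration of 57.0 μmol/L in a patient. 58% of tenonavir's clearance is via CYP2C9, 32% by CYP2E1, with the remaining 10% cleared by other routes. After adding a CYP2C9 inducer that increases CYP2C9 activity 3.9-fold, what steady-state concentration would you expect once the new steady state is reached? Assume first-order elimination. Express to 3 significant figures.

21.3 μmol/L

CYP2C9: 0.58 × 3.9 = 2.262
CYP2E1: 0.32 (unchanged)
Other: 0.1 (unchanged)
New clearance relative to baseline: 2.262 + 0.32 + 0.1 = 2.682.
New steady-state concentration = baseline ÷ relative clearance = 57.0 / 2.682 = 21.3 μmol/L.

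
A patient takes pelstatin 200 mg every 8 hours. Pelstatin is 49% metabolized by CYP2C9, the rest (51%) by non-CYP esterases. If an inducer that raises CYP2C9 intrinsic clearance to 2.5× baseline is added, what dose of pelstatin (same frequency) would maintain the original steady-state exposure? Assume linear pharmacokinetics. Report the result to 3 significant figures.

347 mg

The CYP2C9 pathway (49% of clearance) rises to 2.5× activity: 0.49 × 2.5 = 1.225.
Non-CYP routes (51%) are unchanged.
Relative clearance = 1.225 + 0.51 = 1.735.
To maintain the same steady-state level, dose must scale with clearance: new dose = 200 × 1.735 = 347 mg.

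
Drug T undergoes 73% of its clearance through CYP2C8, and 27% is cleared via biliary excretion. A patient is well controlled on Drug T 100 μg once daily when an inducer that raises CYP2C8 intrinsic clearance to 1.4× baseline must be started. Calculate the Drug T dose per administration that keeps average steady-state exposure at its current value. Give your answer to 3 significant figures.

129 μg

The CYP2C8 pathway (73% of clearance) is boosted to 1.4× activity: 0.73 × 1.4 = 1.022.
Non-CYP routes (27%) are unchanged.
CL_new/CL_old = 1.022 + 0.27 = 1.292.
Exposure is unchanged when dose changes in proportion to clearance. New dose = 100 μg × 1.292 = 129 μg.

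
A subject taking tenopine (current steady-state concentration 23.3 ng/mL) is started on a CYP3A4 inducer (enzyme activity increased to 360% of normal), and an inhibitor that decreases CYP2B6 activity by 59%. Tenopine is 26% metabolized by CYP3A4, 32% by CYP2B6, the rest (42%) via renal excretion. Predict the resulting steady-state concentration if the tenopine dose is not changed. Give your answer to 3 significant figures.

The CYP3A4 pathway (26% of clearance) rises to 3.6× activity: 0.26 × 3.6 = 0.936.
The CYP2B6 pathway (32% of clearance) drops to 0.41× activity: 0.32 × 0.41 = 0.1312.
The remaining 42% of clearance is unaffected.
Relative clearance = 0.936 + 0.1312 + 0.42 = 1.4872.
Dividing the baseline by the relative clearance: 23.3 / 1.4872 = 15.7 ng/mL.

15.7 ng/mL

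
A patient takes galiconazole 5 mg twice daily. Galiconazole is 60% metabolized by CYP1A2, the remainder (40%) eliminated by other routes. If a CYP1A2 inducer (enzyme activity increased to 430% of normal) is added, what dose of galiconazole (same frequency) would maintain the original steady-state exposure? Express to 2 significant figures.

The CYP1A2 pathway (60% of clearance) increases to 4.3× activity: 0.6 × 4.3 = 2.58.
The remaining 40% of clearance is unaffected.
New clearance relative to baseline: 2.58 + 0.4 = 2.98.
To maintain the same steady-state level, dose must scale with clearance: new dose = 5 × 2.98 = 15 mg.

15 mg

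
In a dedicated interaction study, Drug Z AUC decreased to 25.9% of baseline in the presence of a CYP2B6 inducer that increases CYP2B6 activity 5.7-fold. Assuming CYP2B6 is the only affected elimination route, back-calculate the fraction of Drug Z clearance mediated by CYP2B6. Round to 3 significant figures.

Let fm be the CYP2B6 fraction. New clearance relative to baseline = fm × 5.7 + (1 − fm).
AUC ratio = 1 / (new CL fraction), so new CL fraction = 1 / 0.259 = 3.861.
fm × 5.7 + 1 − fm = 3.861  ⇒  fm × (5.7 − 1) = 2.861  ⇒  fm = 0.609.

0.609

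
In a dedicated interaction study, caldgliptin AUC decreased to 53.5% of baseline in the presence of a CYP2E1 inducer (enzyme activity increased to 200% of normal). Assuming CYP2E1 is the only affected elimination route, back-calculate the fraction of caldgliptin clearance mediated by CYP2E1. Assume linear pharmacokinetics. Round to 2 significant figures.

0.87

Let fm be the CYP2E1 fraction. New clearance relative to baseline = fm × 2 + (1 − fm).
AUC ratio = 1 / (new CL fraction), so new CL fraction = 1 / 0.535 = 1.869.
fm × 2 + 1 − fm = 1.869  ⇒  fm × (2 − 1) = 0.8692  ⇒  fm = 0.87.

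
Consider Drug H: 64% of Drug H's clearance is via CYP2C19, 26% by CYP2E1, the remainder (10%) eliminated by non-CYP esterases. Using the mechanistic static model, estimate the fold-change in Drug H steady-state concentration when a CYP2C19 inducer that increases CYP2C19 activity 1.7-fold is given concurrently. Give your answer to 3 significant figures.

0.691

The CYP2C19 pathway (64% of clearance) rises to 1.7× activity: 0.64 × 1.7 = 1.088.
CYP2E1 (26%) and the residual 10% are unaffected.
New clearance relative to baseline: 1.088 + 0.26 + 0.1 = 1.448.
Steady-state concentration ratio = CL_old/CL_new = 1 / 1.448 = 0.691.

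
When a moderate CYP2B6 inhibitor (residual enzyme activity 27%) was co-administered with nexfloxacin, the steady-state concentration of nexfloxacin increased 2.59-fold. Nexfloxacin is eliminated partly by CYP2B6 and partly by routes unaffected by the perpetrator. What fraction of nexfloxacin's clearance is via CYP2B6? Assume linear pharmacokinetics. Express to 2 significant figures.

0.84

Let fm be the CYP2B6 fraction. New clearance relative to baseline = fm × 0.27 + (1 − fm).
Steady-state concentration ratio = 1 / (new CL fraction), so new CL fraction = 1 / 2.59 = 0.3861.
fm × 0.27 + 1 − fm = 0.3861  ⇒  fm × (0.27 − 1) = −0.6139  ⇒  fm = 0.84.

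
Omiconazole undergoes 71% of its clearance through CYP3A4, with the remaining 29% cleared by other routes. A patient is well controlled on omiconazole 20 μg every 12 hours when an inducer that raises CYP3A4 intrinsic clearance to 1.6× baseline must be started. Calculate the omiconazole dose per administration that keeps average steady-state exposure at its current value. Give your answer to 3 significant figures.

28.5 μg

CYP3A4: 0.71 × 1.6 = 1.136
Other: 0.29 (unchanged)
CL_new/CL_old = 1.136 + 0.29 = 1.426.
Exposure is unchanged when dose changes in proportion to clearance. New dose = 20 μg × 1.426 = 28.5 μg.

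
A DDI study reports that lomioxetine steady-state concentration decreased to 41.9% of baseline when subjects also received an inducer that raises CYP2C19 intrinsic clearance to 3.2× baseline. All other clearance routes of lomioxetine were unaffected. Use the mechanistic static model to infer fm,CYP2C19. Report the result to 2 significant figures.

Let x = fm,CYP2C19. Because steady-state concentration ∝ 1/CL, relative clearance rose to 1/0.419 = 2.387.
Setting x·3.2 + (1 − x) = 2.387 and solving: x = (2.387 − 1)/(3.2 − 1) = 0.63.

0.63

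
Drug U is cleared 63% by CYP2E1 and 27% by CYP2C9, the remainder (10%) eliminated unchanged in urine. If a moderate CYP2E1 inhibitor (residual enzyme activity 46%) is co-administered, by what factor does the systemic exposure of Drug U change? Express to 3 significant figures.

The CYP2E1 pathway (63% of clearance) is reduced to 0.46× activity: 0.63 × 0.46 = 0.2898.
CYP2C9 (27%) and the residual 10% are unaffected.
Relative clearance = 0.2898 + 0.27 + 0.1 = 0.6598.
Systemic exposure is inversely proportional to clearance, so the fold-change is 1 / 0.6598 = 1.52.

1.52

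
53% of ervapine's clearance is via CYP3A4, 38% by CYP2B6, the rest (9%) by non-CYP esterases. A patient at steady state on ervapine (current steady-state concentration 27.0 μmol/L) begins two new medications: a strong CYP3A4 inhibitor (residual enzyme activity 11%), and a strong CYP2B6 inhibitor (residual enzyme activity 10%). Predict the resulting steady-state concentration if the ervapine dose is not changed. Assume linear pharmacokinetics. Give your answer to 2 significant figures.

1.4 × 10² μmol/L

The CYP3A4 pathway (53% of clearance) drops to 0.11× activity: 0.53 × 0.11 = 0.0583.
The CYP2B6 pathway (38% of clearance) drops to 0.1× activity: 0.38 × 0.1 = 0.038.
The remaining 9% of clearance is unaffected.
CL_new/CL_old = 0.0583 + 0.038 + 0.09 = 0.1863.
New steady-state concentration = 27.0 / 0.1863 = 1.4 × 10² μmol/L (concentration scales inversely with clearance).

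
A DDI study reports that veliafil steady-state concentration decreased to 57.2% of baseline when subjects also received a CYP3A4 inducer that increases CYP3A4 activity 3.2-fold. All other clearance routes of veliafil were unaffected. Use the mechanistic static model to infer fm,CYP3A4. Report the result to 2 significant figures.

Let fm be the CYP3A4 fraction. New clearance relative to baseline = fm × 3.2 + (1 − fm).
Steady-state concentration ratio = 1 / (new CL fraction), so new CL fraction = 1 / 0.572 = 1.748.
fm × 3.2 + 1 − fm = 1.748  ⇒  fm × (3.2 − 1) = 0.7483  ⇒  fm = 0.34.

0.34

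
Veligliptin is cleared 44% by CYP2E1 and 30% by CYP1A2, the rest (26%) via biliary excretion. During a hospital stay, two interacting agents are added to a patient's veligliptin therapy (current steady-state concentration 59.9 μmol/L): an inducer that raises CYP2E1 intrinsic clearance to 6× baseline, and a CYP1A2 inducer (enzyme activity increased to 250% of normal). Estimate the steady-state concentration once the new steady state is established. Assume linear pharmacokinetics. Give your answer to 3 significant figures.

The CYP2E1 pathway (44% of clearance) rises to 6× activity: 0.44 × 6 = 2.64.
The CYP1A2 pathway (30% of clearance) is boosted to 2.5× activity: 0.3 × 2.5 = 0.75.
The remaining 26% of clearance is unaffected.
CL_new/CL_old = 2.64 + 0.75 + 0.26 = 3.65.
Steady-state concentration ∝ 1/CL: new value = 59.9 / 3.65 = 16.4 μmol/L.

16.4 μmol/L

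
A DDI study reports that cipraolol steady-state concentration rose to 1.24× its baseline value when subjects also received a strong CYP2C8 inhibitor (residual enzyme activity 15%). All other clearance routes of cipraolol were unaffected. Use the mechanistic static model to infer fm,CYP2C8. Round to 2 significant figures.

0.23

Let fm be the CYP2C8 fraction. New clearance relative to baseline = fm × 0.15 + (1 − fm).
Steady-state concentration ratio = 1 / (new CL fraction), so new CL fraction = 1 / 1.24 = 0.8065.
fm × 0.15 + 1 − fm = 0.8065  ⇒  fm × (0.15 − 1) = −0.1935  ⇒  fm = 0.23.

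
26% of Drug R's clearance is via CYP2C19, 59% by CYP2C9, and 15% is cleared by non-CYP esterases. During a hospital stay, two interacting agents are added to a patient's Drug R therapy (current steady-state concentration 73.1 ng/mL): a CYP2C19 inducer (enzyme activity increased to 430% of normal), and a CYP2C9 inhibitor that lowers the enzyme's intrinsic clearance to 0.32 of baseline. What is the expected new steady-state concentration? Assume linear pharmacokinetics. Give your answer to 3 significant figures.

The CYP2C19 pathway (26% of clearance) rises to 4.3× activity: 0.26 × 4.3 = 1.118.
The CYP2C9 pathway (59% of clearance) is reduced to 0.32× activity: 0.59 × 0.32 = 0.1888.
The remaining 15% of clearance is unaffected.
New clearance relative to baseline: 1.118 + 0.1888 + 0.15 = 1.4568.
Dividing the baseline by the relative clearance: 73.1 / 1.4568 = 50.2 ng/mL.

50.2 ng/mL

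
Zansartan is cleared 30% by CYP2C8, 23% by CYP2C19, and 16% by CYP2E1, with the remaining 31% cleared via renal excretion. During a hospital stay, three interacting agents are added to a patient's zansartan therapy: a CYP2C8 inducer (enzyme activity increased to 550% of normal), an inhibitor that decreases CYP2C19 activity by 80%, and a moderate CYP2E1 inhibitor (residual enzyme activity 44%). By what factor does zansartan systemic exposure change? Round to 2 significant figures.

CYP2C8: 0.3 × 5.5 = 1.65
CYP2C19: 0.23 × 0.2 = 0.046
CYP2E1: 0.16 × 0.44 = 0.0704
Other: 0.31 (unchanged)
New clearance relative to baseline: 1.65 + 0.046 + 0.0704 + 0.31 = 2.0764.
Net systemic exposure ratio = 1 / 2.0764 = 0.48.

0.48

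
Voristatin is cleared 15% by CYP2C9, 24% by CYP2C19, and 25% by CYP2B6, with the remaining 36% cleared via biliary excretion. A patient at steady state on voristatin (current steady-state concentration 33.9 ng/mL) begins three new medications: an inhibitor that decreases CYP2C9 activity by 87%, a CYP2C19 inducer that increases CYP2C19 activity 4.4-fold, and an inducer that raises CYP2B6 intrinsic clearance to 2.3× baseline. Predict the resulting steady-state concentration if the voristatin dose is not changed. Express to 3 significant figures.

The CYP2C9 pathway (15% of clearance) drops to 0.13× activity: 0.15 × 0.13 = 0.0195.
The CYP2C19 pathway (24% of clearance) rises to 4.4× activity: 0.24 × 4.4 = 1.056.
The CYP2B6 pathway (25% of clearance) is boosted to 2.3× activity: 0.25 × 2.3 = 0.575.
Non-CYP routes (36%) are unchanged.
New clearance relative to baseline: 0.0195 + 1.056 + 0.575 + 0.36 = 2.0105.
Dividing the baseline by the relative clearance: 33.9 / 2.0105 = 16.9 ng/mL.

16.9 ng/mL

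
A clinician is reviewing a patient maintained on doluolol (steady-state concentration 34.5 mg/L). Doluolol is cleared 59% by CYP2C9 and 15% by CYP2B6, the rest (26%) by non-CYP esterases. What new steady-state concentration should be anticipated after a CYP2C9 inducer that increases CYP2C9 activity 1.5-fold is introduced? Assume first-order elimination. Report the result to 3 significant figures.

The CYP2C9 pathway (59% of clearance) is boosted to 1.5× activity: 0.59 × 1.5 = 0.885.
CYP2B6 (15%) and the residual 26% are unaffected.
CL_new/CL_old = 0.885 + 0.15 + 0.26 = 1.295.
Steady-state concentration ∝ 1/CL, so new value = 34.5 / 1.295 = 26.6 mg/L.

26.6 mg/L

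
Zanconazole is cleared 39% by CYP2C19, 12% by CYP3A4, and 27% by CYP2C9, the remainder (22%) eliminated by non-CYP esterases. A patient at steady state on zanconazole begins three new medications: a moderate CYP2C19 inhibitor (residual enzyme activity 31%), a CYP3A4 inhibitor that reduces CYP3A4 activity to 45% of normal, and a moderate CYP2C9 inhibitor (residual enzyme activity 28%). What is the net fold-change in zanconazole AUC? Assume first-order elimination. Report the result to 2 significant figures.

The CYP2C19 pathway (39% of clearance) falls to 0.31× activity: 0.39 × 0.31 = 0.1209.
The CYP3A4 pathway (12% of clearance) falls to 0.45× activity: 0.12 × 0.45 = 0.054.
The CYP2C9 pathway (27% of clearance) is reduced to 0.28× activity: 0.27 × 0.28 = 0.0756.
The remaining 22% of clearance is unaffected.
CL_new/CL_old = 0.1209 + 0.054 + 0.0756 + 0.22 = 0.4705.
Net AUC ratio = 1 / 0.4705 = 2.1.

2.1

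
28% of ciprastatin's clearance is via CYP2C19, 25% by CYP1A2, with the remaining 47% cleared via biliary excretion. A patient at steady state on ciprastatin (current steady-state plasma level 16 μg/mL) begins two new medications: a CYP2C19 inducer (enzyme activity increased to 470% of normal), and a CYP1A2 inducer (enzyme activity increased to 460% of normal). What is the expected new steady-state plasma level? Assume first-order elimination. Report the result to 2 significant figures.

5.4 μg/mL

The CYP2C19 pathway (28% of clearance) rises to 4.7× activity: 0.28 × 4.7 = 1.316.
The CYP1A2 pathway (25% of clearance) increases to 4.6× activity: 0.25 × 4.6 = 1.15.
Non-CYP routes (47%) are unchanged.
CL_new/CL_old = 1.316 + 1.15 + 0.47 = 2.936.
Steady-state plasma level ∝ 1/CL: new value = 16 / 2.936 = 5.4 μg/mL.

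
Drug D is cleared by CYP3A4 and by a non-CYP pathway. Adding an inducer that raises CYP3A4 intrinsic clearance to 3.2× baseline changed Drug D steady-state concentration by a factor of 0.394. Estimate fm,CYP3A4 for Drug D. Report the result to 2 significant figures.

Let fm be the CYP3A4 fraction. New clearance relative to baseline = fm × 3.2 + (1 − fm).
Steady-state concentration ratio = 1 / (new CL fraction), so new CL fraction = 1 / 0.394 = 2.538.
fm × 3.2 + 1 − fm = 2.538  ⇒  fm × (3.2 − 1) = 1.538  ⇒  fm = 0.70.

0.70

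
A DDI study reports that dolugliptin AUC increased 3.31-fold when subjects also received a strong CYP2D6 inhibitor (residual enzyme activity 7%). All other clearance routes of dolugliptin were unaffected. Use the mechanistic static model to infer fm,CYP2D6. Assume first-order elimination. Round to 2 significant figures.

CL'/CL = 1 / 3.31 = 0.3021
0.07·fm + (1 − fm) = 0.3021
fm = (0.3021 − 1) / (0.07 − 1) = 0.75

0.75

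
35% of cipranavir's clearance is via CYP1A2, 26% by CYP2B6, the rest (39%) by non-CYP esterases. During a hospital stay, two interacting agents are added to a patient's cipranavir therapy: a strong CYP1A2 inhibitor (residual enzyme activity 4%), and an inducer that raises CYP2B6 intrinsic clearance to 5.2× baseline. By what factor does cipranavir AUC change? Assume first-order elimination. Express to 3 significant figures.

0.569

CYP1A2: 0.35 × 0.04 = 0.014
CYP2B6: 0.26 × 5.2 = 1.352
Other: 0.39 (unchanged)
CL_new/CL_old = 0.014 + 1.352 + 0.39 = 1.756.
AUC ∝ 1/CL: fold-change = 1 / 1.756 = 0.569.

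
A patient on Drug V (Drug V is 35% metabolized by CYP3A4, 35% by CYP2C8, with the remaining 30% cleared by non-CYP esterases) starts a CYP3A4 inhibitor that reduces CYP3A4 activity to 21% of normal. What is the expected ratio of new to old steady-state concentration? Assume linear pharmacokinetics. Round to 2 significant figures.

The CYP3A4 pathway (35% of clearance) is reduced to 0.21× activity: 0.35 × 0.21 = 0.0735.
CYP2C8 (35%) and the residual 30% are unaffected.
New clearance relative to baseline: 0.0735 + 0.35 + 0.3 = 0.7235.
Steady-state concentration is inversely proportional to clearance, so the fold-change is 1 / 0.7235 = 1.4.

1.4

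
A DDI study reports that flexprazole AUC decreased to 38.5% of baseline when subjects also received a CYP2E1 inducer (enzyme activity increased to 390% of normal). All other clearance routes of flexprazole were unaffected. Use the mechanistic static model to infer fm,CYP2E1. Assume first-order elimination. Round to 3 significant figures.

Write x for the fraction cleared via CYP2E1. The observed AUC change means clearance rose to 1/0.385 = 2.597 of baseline.
Setting x·3.9 + (1 − x) = 2.597 and solving: x = (2.597 − 1)/(3.9 − 1) = 0.551.

0.551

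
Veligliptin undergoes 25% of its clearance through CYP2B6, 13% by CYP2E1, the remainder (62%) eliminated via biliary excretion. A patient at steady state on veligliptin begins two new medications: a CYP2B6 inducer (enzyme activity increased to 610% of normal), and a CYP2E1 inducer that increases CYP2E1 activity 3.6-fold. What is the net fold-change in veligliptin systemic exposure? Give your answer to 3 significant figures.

0.383

CYP2B6: 0.25 × 6.1 = 1.525
CYP2E1: 0.13 × 3.6 = 0.468
Other: 0.62 (unchanged)
CL_new/CL_old = 1.525 + 0.468 + 0.62 = 2.613.
Because systemic exposure varies inversely with clearance, the combined effect is 1 / 2.613 = 0.383.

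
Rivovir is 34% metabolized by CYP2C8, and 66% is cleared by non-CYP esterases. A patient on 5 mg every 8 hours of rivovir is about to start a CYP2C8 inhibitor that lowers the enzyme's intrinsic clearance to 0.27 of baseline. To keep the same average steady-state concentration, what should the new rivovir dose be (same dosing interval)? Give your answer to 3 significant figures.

3.76 mg

The CYP2C8 pathway (34% of clearance) drops to 0.27× activity: 0.34 × 0.27 = 0.0918.
Non-CYP routes (66%) are unchanged.
Relative clearance = 0.0918 + 0.66 = 0.7518.
Exposure is unchanged when dose changes in proportion to clearance. New dose = 5 mg × 0.7518 = 3.76 mg.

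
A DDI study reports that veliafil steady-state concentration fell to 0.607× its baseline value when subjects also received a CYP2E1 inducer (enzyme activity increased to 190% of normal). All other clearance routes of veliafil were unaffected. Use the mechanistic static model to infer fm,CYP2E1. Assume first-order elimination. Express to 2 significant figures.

Let x = fm,CYP2E1. Because steady-state concentration ∝ 1/CL, relative clearance rose to 1/0.607 = 1.647.
Only the CYP2E1 route changed, so 1.647 = x·1.9 + (1 − x), giving x = 0.72.

0.72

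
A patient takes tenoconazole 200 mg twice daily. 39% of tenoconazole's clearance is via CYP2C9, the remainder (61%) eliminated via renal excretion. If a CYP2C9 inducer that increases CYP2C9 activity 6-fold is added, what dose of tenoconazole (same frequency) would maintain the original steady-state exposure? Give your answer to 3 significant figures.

CYP2C9: 0.39 × 6 = 2.34
Other: 0.61 (unchanged)
Relative clearance = 2.34 + 0.61 = 2.95.
To maintain the same steady-state level, dose must scale with clearance: new dose = 200 × 2.95 = 590 mg.

590 mg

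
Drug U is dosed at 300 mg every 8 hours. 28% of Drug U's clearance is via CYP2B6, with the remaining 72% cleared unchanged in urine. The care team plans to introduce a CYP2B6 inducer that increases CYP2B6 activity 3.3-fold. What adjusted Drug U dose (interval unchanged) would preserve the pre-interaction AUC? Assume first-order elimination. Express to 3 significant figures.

493 mg

The CYP2B6 pathway (28% of clearance) rises to 3.3× activity: 0.28 × 3.3 = 0.924.
Non-CYP routes (72%) are unchanged.
Relative clearance = 0.924 + 0.72 = 1.644.
To maintain the same steady-state level, dose must scale with clearance: new dose = 300 × 1.644 = 493 mg.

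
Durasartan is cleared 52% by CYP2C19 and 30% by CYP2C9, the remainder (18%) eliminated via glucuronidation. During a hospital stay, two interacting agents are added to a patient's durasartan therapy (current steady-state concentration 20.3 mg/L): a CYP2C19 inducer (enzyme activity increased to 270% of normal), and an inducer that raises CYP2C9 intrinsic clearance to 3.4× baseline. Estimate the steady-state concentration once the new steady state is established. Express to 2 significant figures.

7.8 mg/L

CYP2C19: 0.52 × 2.7 = 1.404
CYP2C9: 0.3 × 3.4 = 1.02
Other: 0.18 (unchanged)
New clearance relative to baseline: 1.404 + 1.02 + 0.18 = 2.604.
New steady-state concentration = 20.3 / 2.604 = 7.8 mg/L (concentration scales inversely with clearance).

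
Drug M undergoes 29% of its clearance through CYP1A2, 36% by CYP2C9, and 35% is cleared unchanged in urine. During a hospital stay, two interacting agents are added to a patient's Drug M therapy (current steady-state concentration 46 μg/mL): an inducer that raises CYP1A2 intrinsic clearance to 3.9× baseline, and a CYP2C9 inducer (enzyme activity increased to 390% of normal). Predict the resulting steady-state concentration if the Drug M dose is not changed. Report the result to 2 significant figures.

CYP1A2: 0.29 × 3.9 = 1.131
CYP2C9: 0.36 × 3.9 = 1.404
Other: 0.35 (unchanged)
Relative clearance = 1.131 + 1.404 + 0.35 = 2.885.
New steady-state concentration = 46 / 2.885 = 16 μg/mL (concentration scales inversely with clearance).

16 μg/mL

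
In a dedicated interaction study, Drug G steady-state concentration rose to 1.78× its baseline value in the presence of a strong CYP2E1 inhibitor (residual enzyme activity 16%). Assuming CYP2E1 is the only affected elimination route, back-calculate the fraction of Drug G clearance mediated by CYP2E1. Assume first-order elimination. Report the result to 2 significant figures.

0.52

CL'/CL = 1 / 1.78 = 0.5618
0.16·fm + (1 − fm) = 0.5618
fm = (0.5618 − 1) / (0.16 − 1) = 0.52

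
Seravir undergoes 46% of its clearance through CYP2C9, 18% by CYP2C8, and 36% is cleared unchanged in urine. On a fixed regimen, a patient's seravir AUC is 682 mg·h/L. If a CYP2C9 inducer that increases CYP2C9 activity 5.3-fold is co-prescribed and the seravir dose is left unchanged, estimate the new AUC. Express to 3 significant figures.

229 mg·h/L

The CYP2C9 pathway (46% of clearance) is boosted to 5.3× activity: 0.46 × 5.3 = 2.438.
CYP2C8 (18%) and the residual 36% are unaffected.
New clearance relative to baseline: 2.438 + 0.18 + 0.36 = 2.978.
With dosing unchanged, AUC scales as 1/CL: 682 / 2.978 = 229 mg·h/L.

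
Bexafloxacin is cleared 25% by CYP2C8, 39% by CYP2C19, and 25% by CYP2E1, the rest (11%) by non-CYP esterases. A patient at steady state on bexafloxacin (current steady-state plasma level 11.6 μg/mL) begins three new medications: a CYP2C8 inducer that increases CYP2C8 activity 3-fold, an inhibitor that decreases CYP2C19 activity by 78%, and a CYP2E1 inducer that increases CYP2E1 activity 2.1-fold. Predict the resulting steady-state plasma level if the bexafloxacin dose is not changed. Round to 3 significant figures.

The CYP2C8 pathway (25% of clearance) is boosted to 3× activity: 0.25 × 3 = 0.75.
The CYP2C19 pathway (39% of clearance) is reduced to 0.22× activity: 0.39 × 0.22 = 0.0858.
The CYP2E1 pathway (25% of clearance) is boosted to 2.1× activity: 0.25 × 2.1 = 0.525.
Non-CYP routes (11%) are unchanged.
CL_new/CL_old = 0.75 + 0.0858 + 0.525 + 0.11 = 1.4708.
New steady-state plasma level = 11.6 / 1.4708 = 7.89 μg/mL (concentration scales inversely with clearance).

7.89 μg/mL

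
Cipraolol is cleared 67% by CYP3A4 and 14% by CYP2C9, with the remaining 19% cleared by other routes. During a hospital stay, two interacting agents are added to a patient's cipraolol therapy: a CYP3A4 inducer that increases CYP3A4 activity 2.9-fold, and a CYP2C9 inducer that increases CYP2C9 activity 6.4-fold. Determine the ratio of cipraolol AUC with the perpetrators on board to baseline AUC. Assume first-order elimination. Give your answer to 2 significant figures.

CYP3A4: 0.67 × 2.9 = 1.943
CYP2C9: 0.14 × 6.4 = 0.896
Other: 0.19 (unchanged)
New clearance relative to baseline: 1.943 + 0.896 + 0.19 = 3.029.
Net AUC ratio = 1 / 3.029 = 0.33.

0.33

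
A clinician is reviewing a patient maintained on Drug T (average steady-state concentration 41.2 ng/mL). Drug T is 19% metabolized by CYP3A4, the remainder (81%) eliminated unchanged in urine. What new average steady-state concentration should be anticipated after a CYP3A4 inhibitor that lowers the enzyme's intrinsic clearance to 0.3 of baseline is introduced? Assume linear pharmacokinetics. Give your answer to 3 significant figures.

The CYP3A4 pathway (19% of clearance) is reduced to 0.3× activity: 0.19 × 0.3 = 0.057.
Non-CYP routes (81%) are unchanged.
Relative clearance = 0.057 + 0.81 = 0.867.
With dosing unchanged, average steady-state concentration scales as 1/CL: 41.2 / 0.867 = 47.5 ng/mL.

47.5 ng/mL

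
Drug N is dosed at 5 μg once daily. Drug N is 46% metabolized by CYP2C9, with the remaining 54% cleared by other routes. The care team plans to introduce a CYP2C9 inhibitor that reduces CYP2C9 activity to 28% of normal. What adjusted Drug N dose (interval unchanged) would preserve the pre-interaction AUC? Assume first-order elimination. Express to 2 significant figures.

3.3 μg

The CYP2C9 pathway (46% of clearance) drops to 0.28× activity: 0.46 × 0.28 = 0.1288.
Non-CYP routes (54%) are unchanged.
New clearance relative to baseline: 0.1288 + 0.54 = 0.6688.
To maintain the same steady-state level, dose must scale with clearance: new dose = 5 × 0.6688 = 3.3 μg.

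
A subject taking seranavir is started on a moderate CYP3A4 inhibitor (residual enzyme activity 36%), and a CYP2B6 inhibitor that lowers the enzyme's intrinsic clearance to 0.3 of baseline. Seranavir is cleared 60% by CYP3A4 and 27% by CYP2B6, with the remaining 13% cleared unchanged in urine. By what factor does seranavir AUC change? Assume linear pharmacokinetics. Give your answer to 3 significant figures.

CYP3A4: 0.6 × 0.36 = 0.216
CYP2B6: 0.27 × 0.3 = 0.081
Other: 0.13 (unchanged)
Relative clearance = 0.216 + 0.081 + 0.13 = 0.427.
Net AUC ratio = 1 / 0.427 = 2.34.

2.34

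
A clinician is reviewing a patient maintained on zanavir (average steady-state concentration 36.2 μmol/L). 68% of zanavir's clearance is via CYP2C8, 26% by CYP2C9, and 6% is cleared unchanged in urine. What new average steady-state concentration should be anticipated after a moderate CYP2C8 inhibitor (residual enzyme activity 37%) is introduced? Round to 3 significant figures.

The CYP2C8 pathway (68% of clearance) is reduced to 0.37× activity: 0.68 × 0.37 = 0.2516.
CYP2C9 (26%) and the residual 6% are unaffected.
New clearance relative to baseline: 0.2516 + 0.26 + 0.06 = 0.5716.
With dosing unchanged, average steady-state concentration scales as 1/CL: 36.2 / 0.5716 = 63.3 μmol/L.

63.3 μmol/L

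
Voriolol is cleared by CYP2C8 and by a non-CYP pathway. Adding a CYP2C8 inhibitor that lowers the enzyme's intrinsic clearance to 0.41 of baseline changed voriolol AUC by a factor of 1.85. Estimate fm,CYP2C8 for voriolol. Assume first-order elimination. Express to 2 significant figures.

0.78

Let fm be the CYP2C8 fraction. New clearance relative to baseline = fm × 0.41 + (1 − fm).
AUC ratio = 1 / (new CL fraction), so new CL fraction = 1 / 1.85 = 0.5405.
fm × 0.41 + 1 − fm = 0.5405  ⇒  fm × (0.41 − 1) = −0.4595  ⇒  fm = 0.78.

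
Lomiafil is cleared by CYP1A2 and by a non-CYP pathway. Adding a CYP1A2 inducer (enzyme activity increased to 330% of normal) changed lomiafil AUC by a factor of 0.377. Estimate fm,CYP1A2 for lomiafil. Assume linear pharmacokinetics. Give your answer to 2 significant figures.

CL'/CL = 1 / 0.377 = 2.653
3.3·fm + (1 − fm) = 2.653
fm = (2.653 − 1) / (3.3 − 1) = 0.72

0.72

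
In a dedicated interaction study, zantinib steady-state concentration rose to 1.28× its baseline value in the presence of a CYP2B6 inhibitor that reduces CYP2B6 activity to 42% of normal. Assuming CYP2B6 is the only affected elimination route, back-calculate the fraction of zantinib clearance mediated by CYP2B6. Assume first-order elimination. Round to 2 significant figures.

0.38

Call the CYP2B6 fraction fm. After the interaction, CL_new/CL_old = fm × 0.42 + (1 − fm).
Steady-state concentration ratio = 1 / (new CL fraction), so new CL fraction = 1 / 1.28 = 0.7812.
fm × 0.42 + 1 − fm = 0.7812  ⇒  fm × (0.42 − 1) = −0.2188  ⇒  fm = 0.38.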